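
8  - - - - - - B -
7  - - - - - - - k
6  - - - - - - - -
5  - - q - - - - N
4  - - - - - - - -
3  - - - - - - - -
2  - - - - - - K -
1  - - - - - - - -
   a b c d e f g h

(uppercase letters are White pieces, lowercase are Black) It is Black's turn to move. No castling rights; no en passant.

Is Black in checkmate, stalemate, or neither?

Black to move; black king on h7.
In check: yes, from the white bishop on g8.
King squares — g6: available; h6: available; g7: attacked by Nh5; g8: available; h8: available.
Legal moves for Black: Kh8, Kxg8, Kh6, Kg6.
Black is in check but has 4 legal moves → neither.

neither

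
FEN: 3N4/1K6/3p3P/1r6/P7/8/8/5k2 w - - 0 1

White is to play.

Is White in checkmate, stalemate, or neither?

neither

White to move; white king on b7.
In check: yes, from the black rook on b5.
Legal moves for White: Kc8, Ka8, Kc7, Ka7, Kc6, Ka6, axb5.
White is in check but has 7 legal moves → neither.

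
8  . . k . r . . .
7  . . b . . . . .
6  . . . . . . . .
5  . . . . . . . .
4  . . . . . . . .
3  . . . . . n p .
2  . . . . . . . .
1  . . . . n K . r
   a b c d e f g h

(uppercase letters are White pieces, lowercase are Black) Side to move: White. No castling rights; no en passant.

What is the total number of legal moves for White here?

0

White to move; king on f1.
In check: yes, from the black rook on h1.
Legal moves: none.
Count: 0.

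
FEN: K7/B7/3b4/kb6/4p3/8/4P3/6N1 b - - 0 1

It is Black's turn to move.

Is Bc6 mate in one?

yes

After Bc6: white king on a8; in check: yes, from the black bishop on c6.
King squares — a7: own bishop; b7: attacked by Bc6; b8: attacked by Bd6.
White has no legal moves → checkmate.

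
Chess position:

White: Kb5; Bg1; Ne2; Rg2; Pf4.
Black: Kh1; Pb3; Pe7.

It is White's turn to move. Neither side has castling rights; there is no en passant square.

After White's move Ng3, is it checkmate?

no

After Ng3: black king on h1; in check: yes, from the white knight on g3.
Black has 1 legal reply: Kxg2.
In check but a legal move exists → not checkmate.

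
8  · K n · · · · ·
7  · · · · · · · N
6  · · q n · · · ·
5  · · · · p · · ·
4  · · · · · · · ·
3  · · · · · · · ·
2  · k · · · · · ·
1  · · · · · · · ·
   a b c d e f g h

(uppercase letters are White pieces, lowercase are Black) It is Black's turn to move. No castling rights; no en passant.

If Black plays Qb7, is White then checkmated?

After Qb7: white king on b8; in check: yes, from the black queen on b7.
King squares — a7: attacked by Qb7; b7: attacked by Nd6; c7: attacked by Qb7; a8: attacked by Qb7; c8: attacked by Nd6.
White has no legal moves → checkmate.

yes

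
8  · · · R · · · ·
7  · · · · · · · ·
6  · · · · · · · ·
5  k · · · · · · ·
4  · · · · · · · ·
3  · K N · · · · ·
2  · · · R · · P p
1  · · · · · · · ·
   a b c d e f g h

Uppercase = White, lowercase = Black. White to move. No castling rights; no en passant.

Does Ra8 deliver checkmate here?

no

After Ra8: black king on a5; in check: yes, from the white rook on a8.
Black has 1 legal reply: Kb6.
In check but a legal move exists → not checkmate.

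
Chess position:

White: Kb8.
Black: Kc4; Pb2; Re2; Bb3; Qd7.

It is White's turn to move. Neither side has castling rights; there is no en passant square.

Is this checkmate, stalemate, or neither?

neither

White to move; white king on b8.
In check: no.
Legal moves for White: Ka8.
White has 1 legal move and is not in check → neither.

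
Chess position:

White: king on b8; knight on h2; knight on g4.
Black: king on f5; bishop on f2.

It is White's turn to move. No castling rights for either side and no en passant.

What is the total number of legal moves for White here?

11

White to move; king on b8.
In check: no.
Legal moves: Kc8, Ka8, Kc7, Kb7, Nh6+, Nf6, Ne5, Ne3+, Nxf2, Nf3, Nf1.
Count: 11.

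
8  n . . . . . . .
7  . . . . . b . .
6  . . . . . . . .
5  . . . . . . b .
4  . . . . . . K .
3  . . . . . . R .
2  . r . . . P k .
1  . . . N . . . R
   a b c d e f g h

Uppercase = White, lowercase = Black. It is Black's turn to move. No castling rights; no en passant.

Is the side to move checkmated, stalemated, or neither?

Black to move; black king on g2.
In check: yes, from the white rook on g3.
King squares — f1: attacked by Rh1; g1: attacked by Rh1; h1: available; f2: attacked by Nd1; h2: attacked by Rh1; f3: attacked by Rg3; g3: attacked by Pf2; h3: attacked by Rh1.
Legal moves for Black: Kxh1.
Black is in check but has 1 legal move → neither.

neither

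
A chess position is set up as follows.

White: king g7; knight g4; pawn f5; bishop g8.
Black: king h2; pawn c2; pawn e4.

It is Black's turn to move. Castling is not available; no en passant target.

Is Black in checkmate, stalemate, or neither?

Black to move; black king on h2.
In check: yes, from the white knight on g4.
Legal moves for Black: Kh3, Kg3, Kg2, Kh1, Kg1.
Black is in check but has 5 legal moves → neither.

neither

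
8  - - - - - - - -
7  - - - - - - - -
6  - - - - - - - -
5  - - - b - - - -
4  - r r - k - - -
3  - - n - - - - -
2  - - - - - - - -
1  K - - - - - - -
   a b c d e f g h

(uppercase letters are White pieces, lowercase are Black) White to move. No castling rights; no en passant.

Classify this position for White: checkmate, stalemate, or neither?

stalemate

White to move; white king on a1.
In check: no.
King squares — b1: attacked by Nc3; a2: attacked by Nc3; b2: attacked by Rb4.
Legal moves for White: none.
Not in check and no legal moves → stalemate.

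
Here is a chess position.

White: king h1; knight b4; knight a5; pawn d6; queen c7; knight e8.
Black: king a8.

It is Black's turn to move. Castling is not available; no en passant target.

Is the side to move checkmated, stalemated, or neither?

stalemate

Black to move; black king on a8.
In check: no.
King squares — a7: attacked by Qc7; b7: attacked by Na5; b8: attacked by Qc7.
Legal moves for Black: none.
Not in check and no legal moves → stalemate.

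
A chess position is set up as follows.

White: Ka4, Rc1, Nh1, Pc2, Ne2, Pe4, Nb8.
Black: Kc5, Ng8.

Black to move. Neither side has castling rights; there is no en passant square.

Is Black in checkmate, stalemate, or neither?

Black to move; black king on c5.
In check: no.
Legal moves for Black: Ne7, Nh6, Nf6, Kd6, Kb6, Kc4.
Black has 6 legal moves and is not in check → neither.

neither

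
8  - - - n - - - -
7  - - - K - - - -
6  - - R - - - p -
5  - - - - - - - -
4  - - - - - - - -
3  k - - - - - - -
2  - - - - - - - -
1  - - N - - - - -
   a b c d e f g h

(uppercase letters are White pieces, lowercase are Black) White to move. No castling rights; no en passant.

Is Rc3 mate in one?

no

After Rc3: black king on a3; in check: yes, from the white rook on c3.
Black has 3 legal replies: Kb4, Ka4, Kb2.
In check but a legal move exists → not checkmate.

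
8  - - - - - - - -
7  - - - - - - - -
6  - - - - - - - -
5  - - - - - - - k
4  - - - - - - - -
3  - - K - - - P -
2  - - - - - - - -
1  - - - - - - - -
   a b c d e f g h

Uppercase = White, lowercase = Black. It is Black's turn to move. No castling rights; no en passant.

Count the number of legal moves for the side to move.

Black to move; king on h5.
In check: no.
Legal moves: Kh6, Kg6, Kg5, Kg4.
Count: 4.

4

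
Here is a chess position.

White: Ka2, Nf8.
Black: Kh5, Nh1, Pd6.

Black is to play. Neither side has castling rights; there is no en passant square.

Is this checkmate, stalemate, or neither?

neither

Black to move; black king on h5.
In check: no.
Legal moves for Black: Kh6, Kg5, Kh4, Kg4, Ng3, Nf2, d5.
Black has 7 legal moves and is not in check → neither.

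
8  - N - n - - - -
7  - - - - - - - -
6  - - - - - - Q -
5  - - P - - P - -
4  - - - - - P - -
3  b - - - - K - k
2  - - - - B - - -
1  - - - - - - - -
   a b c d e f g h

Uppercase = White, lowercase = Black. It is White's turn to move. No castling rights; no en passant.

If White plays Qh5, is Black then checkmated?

yes

After Qh5: black king on h3; in check: yes, from the white queen on h5.
King squares — g2: attacked by Kf3; h2: attacked by Qh5; g3: attacked by Kf3; g4: attacked by Kf3; h4: attacked by Qh5.
Black has no legal moves → checkmate.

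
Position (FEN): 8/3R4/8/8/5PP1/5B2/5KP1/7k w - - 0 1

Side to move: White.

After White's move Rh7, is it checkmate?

yes

After Rh7: black king on h1; in check: yes, from the white rook on h7.
King squares — g1: attacked by Kf2; g2: attacked by Kf2; h2: attacked by Rh7.
Black has no legal moves → checkmate.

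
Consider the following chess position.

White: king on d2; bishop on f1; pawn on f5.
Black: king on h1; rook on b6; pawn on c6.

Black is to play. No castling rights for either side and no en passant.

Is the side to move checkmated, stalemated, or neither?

neither

Black to move; black king on h1.
In check: no.
Legal moves for Black: Rb8, Rb7, Ra6, Rb5, Rb4, Rb3, Rb2+, Rb1, Kh2, Kg1, c5.
Black has 11 legal moves and is not in check → neither.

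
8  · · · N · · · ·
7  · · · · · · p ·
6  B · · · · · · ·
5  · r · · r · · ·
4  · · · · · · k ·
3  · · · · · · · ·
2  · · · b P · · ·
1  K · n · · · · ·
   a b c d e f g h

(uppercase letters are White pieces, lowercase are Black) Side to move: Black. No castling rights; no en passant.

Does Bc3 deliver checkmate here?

After Bc3: white king on a1; in check: yes, from the black bishop on c3.
King squares — b1: attacked by Rb5; a2: attacked by Nc1; b2: attacked by Bc3.
White has no legal moves → checkmate.

yes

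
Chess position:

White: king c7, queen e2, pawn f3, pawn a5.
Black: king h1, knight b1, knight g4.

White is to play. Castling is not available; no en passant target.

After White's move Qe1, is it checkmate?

After Qe1: black king on h1; in check: yes, from the white queen on e1.
Black has 2 legal replies: Kh2, Kg2.
In check but a legal move exists → not checkmate.

no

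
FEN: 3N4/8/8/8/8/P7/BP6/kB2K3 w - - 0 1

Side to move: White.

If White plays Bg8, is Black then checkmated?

no

After Bg8: black king on a1; in check: no.
Black is not in check, so this cannot be checkmate.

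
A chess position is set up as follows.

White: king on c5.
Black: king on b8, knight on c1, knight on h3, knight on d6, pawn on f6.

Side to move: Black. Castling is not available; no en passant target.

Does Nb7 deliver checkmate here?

After Nb7: white king on c5; in check: yes, from the black knight on b7.
White has 7 legal replies: Kc6, Kb6, Kd5, Kb5, Kd4, Kc4, Kb4.
In check but a legal move exists → not checkmate.

no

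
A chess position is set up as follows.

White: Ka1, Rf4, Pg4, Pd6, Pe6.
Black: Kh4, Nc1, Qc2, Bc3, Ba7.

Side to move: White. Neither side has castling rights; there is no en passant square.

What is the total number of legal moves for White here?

0

White to move; king on a1.
In check: yes, from the black bishop on c3.
Legal moves: none.
Count: 0.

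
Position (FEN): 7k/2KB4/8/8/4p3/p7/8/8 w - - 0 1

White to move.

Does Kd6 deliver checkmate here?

After Kd6: black king on h8; in check: no.
Black is not in check, so this cannot be checkmate.

no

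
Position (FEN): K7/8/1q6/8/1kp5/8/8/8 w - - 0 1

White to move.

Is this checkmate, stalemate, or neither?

stalemate

White to move; white king on a8.
In check: no.
King squares — a7: attacked by Qb6; b7: attacked by Qb6; b8: attacked by Qb6.
Legal moves for White: none.
Not in check and no legal moves → stalemate.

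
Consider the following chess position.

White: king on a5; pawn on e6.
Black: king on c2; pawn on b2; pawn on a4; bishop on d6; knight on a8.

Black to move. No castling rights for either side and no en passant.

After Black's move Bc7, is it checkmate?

After Bc7: white king on a5; in check: yes, from the black bishop on c7.
White has 4 legal replies: Ka6, Kb5, Kb4, Kxa4.
In check but a legal move exists → not checkmate.

no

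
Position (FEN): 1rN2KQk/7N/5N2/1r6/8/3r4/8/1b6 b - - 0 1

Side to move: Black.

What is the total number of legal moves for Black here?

Black to move; king on h8.
In check: yes, from the white queen on g8.
Legal moves: none.
Count: 0.

0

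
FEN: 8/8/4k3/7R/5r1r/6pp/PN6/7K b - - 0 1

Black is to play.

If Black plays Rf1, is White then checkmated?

After Rf1: white king on h1; in check: yes, from the black rook on f1.
King squares — g1: attacked by Rf1; g2: attacked by Ph3; h2: attacked by Pg3.
White has no legal moves → checkmate.

yes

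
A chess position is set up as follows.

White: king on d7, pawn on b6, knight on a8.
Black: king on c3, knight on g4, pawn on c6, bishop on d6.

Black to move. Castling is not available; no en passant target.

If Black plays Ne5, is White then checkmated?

no

After Ne5: white king on d7; in check: yes, from the black knight on e5.
White has 5 legal replies: Ke8, Kd8, Kc8, Ke6, Kxd6.
In check but a legal move exists → not checkmate.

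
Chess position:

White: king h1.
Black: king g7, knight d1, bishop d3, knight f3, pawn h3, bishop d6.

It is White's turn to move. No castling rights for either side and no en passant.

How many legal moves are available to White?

0

White to move; king on h1.
In check: no.
Legal moves: none.
Count: 0.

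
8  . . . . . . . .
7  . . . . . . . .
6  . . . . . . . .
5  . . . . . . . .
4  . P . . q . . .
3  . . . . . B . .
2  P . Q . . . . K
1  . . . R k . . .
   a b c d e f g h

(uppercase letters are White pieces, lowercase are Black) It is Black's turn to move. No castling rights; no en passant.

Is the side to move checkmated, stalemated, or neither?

Black to move; black king on e1.
In check: yes, from the white rook on d1.
King squares — d1: attacked by Qc2; f1: attacked by Rd1; d2: attacked by Rd1; e2: attacked by Qc2; f2: attacked by Qc2.
Legal moves for Black: none.
In check with no legal moves → checkmate.

checkmate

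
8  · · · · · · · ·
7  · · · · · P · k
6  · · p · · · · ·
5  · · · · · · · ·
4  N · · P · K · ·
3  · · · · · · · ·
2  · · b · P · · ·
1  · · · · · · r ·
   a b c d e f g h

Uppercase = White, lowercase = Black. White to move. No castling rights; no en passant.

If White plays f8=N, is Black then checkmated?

no

After f8=N: black king on h7; in check: yes, from the white knight on f8.
Black has 4 legal replies: Kh8, Kg8, Kg7, Kh6.
In check but a legal move exists → not checkmate.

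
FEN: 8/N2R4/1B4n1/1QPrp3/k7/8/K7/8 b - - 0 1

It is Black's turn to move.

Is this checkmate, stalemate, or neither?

checkmate

Black to move; black king on a4.
In check: yes, from the white queen on b5.
King squares — a3: attacked by Ka2; b3: attacked by Ka2; b4: attacked by Qb5; a5: attacked by Qb5; b5: attacked by Na7.
Legal moves for Black: none.
In check with no legal moves → checkmate.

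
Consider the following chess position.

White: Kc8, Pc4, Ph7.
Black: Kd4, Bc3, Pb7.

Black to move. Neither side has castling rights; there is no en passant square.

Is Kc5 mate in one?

no

After Kc5: white king on c8; in check: no.
White is not in check, so this cannot be checkmate.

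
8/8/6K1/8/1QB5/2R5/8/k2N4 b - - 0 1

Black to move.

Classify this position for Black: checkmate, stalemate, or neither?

Black to move; black king on a1.
In check: no.
King squares — b1: attacked by Qb4; a2: attacked by Bc4; b2: attacked by Nd1.
Legal moves for Black: none.
Not in check and no legal moves → stalemate.

stalemate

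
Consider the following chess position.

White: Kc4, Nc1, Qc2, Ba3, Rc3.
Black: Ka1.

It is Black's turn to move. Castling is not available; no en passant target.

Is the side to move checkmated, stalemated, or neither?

stalemate

Black to move; black king on a1.
In check: no.
King squares — b1: attacked by Qc2; a2: attacked by Nc1; b2: attacked by Qc2.
Legal moves for Black: none.
Not in check and no legal moves → stalemate.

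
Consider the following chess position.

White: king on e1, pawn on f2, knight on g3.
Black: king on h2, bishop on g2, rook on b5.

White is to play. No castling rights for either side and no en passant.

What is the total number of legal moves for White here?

White to move; king on e1.
In check: no.
Legal moves: Nh5, Nf5, Ne4, Ne2, Nh1, Nf1+, Ke2, Kd2, Kd1, f3, f4.
Count: 11.

11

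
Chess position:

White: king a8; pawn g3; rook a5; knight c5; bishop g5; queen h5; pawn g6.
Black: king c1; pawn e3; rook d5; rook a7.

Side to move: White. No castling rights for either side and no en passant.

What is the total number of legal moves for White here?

White to move; king on a8.
In check: yes, from the black rook on a7.
Legal moves: Kb8, Kxa7, Rxa7.
Count: 3.

3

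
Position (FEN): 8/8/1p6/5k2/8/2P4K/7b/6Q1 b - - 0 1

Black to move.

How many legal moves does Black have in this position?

Black to move; king on f5.
In check: no.
Legal moves: Kf6, Ke6, Ke5, Kf4, Ke4, Bb8, Bc7, Bd6, Be5, Bf4, Bg3, Bxg1, b5.
Count: 13.

13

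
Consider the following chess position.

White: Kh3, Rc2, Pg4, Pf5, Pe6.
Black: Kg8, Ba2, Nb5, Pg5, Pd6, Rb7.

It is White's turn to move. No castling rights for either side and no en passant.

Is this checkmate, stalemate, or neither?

neither

White to move; white king on h3.
In check: no.
Legal moves for White include: Kg3, Kh2, Kg2, Rc8+, Rc7, Rc6, Rc5, Rc4, Rc3, Rh2, Rg2, Rf2, Re2, Rd2, Rb2, Rxa2, Rc1, e7, ... (list truncated; more exist).
White has legal moves and is not in check → neither.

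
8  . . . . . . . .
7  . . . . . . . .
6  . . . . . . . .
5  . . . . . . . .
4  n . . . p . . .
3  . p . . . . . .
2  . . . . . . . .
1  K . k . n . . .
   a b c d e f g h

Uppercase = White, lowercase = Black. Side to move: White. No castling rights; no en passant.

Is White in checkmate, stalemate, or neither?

White to move; white king on a1.
In check: no.
King squares — b1: attacked by Kc1; a2: attacked by Pb3; b2: attacked by Kc1.
Legal moves for White: none.
Not in check and no legal moves → stalemate.

stalemate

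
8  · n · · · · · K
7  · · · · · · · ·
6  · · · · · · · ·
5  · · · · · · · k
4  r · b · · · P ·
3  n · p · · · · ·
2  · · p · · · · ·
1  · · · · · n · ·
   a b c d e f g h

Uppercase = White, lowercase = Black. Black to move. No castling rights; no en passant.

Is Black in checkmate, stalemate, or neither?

neither

Black to move; black king on h5.
In check: yes, from the white pawn on g4.
Legal moves for Black: Kh6, Kg6, Kg5, Kh4, Kxg4.
Black is in check but has 5 legal moves → neither.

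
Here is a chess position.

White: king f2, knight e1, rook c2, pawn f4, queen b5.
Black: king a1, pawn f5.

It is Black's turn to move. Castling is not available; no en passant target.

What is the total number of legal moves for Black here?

0

Black to move; king on a1.
In check: no.
Legal moves: none.
Count: 0.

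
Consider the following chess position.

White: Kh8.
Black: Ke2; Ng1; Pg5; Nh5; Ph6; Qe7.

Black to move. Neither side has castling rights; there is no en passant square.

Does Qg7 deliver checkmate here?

yes

After Qg7: white king on h8; in check: yes, from the black queen on g7.
King squares — g7: attacked by Nh5; h7: attacked by Qg7; g8: attacked by Qg7.
White has no legal moves → checkmate.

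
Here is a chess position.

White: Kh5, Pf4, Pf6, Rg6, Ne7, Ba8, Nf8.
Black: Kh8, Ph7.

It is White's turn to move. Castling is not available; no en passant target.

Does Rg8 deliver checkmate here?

After Rg8: black king on h8; in check: yes, from the white rook on g8.
King squares — g7: attacked by Pf6; h7: own pawn; g8: attacked by Ne7.
Black has no legal moves → checkmate.

yes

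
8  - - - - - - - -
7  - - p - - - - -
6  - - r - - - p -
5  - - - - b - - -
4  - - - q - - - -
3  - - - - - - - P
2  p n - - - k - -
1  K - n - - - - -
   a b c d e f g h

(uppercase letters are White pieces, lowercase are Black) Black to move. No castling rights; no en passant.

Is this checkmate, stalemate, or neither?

neither

Black to move; black king on f2.
In check: no.
Legal moves for Black include: Rf6, Re6, Rd6, Rb6, Ra6, Rc5, Rc4, Rc3, Rc2, Bh8, Bg7, Bf6, Bd6, Bf4, Bg3, Bh2, Qd8, Qd7, ... (list truncated; more exist).
Black has legal moves and is not in check → neither.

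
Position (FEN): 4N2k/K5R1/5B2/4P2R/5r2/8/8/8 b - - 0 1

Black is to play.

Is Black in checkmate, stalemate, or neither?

Black to move; black king on h8.
In check: yes, from the white rook on h5.
King squares — g7: attacked by Bf6; h7: attacked by Rh5; g8: attacked by Rg7.
Legal moves for Black: none.
In check with no legal moves → checkmate.

checkmate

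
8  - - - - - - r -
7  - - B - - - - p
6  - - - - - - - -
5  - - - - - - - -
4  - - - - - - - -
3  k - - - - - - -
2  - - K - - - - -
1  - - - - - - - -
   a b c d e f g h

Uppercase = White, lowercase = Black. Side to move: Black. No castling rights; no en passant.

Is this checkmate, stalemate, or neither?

neither

Black to move; black king on a3.
In check: no.
Legal moves for Black include: Rh8, Rf8, Re8, Rd8, Rc8, Rb8, Ra8, Rg7, Rg6, Rg5, Rg4, Rg3, Rg2+, Rg1, Kb4, Ka4, Ka2, h6, ... (list truncated; more exist).
Black has legal moves and is not in check → neither.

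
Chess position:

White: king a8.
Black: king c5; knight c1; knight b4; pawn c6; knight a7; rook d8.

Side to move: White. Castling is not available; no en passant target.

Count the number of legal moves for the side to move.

White to move; king on a8.
In check: yes, from the black rook on d8.
Legal moves: Kb7, Kxa7.
Count: 2.

2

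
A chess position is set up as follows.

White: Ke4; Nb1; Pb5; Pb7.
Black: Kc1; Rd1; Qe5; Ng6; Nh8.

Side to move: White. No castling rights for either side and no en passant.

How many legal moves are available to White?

White to move; king on e4.
In check: yes, from the black queen on e5.
Legal moves: Kf3.
Count: 1.

1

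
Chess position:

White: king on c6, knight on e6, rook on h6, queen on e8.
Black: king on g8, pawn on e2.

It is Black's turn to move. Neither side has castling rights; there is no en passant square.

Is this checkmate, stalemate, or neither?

Black to move; black king on g8.
In check: yes, from the white queen on e8.
King squares — f7: attacked by Qe8; g7: attacked by Ne6; h7: attacked by Rh6; f8: attacked by Ne6; h8: attacked by Rh6.
Legal moves for Black: none.
In check with no legal moves → checkmate.

checkmate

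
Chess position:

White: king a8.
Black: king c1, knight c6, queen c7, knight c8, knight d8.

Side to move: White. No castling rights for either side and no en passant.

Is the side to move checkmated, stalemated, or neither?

White to move; white king on a8.
In check: no.
King squares — a7: attacked by Nc6; b7: attacked by Qc7; b8: attacked by Nc6.
Legal moves for White: none.
Not in check and no legal moves → stalemate.

stalemate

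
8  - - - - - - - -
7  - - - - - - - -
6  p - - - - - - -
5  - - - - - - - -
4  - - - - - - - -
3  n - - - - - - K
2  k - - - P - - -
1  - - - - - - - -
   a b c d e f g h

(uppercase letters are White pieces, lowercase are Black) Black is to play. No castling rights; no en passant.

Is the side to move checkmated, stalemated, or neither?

Black to move; black king on a2.
In check: no.
Legal moves for Black: Nb5, Nc4, Nc2, Nb1, Kb3, Kb2, Kb1, Ka1, a5.
Black has 9 legal moves and is not in check → neither.

neither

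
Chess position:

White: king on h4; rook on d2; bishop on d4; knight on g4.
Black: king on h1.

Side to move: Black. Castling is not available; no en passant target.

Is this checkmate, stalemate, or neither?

Black to move; black king on h1.
In check: no.
King squares — g1: attacked by Bd4; g2: attacked by Rd2; h2: attacked by Rd2.
Legal moves for Black: none.
Not in check and no legal moves → stalemate.

stalemate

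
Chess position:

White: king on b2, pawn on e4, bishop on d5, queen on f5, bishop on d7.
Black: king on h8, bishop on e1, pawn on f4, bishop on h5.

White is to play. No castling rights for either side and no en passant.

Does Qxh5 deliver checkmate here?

After Qxh5: black king on h8; in check: yes, from the white queen on h5.
Black has 1 legal reply: Kg7.
In check but a legal move exists → not checkmate.

no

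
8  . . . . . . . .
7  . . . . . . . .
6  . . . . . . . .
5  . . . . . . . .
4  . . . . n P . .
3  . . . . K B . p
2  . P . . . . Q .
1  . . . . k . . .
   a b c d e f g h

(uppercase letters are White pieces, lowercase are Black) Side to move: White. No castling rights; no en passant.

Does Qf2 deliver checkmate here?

no

After Qf2: black king on e1; in check: yes, from the white queen on f2.
Black has 1 legal reply: Nxf2.
In check but a legal move exists → not checkmate.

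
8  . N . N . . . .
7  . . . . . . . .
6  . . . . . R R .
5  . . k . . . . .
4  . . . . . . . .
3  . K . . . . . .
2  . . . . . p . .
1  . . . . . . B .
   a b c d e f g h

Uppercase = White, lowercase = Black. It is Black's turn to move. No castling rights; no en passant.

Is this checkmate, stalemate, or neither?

Black to move; black king on c5.
In check: no.
Legal moves for Black: Kd5, Kb5, Kd4, fxg1=Q, fxg1=R, fxg1=B, fxg1=N.
Black has 7 legal moves and is not in check → neither.

neither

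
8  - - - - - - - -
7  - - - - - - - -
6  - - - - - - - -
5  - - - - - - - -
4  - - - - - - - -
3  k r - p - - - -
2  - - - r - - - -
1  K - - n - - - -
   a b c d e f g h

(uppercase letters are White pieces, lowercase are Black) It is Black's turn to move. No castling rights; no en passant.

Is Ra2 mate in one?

After Ra2: white king on a1; in check: yes, from the black rook on a2.
King squares — b1: attacked by Rb3; a2: attacked by Ka3; b2: attacked by Nd1.
White has no legal moves → checkmate.

yes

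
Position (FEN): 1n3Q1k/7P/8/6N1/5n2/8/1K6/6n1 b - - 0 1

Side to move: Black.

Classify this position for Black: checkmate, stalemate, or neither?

checkmate

Black to move; black king on h8.
In check: yes, from the white queen on f8.
King squares — g7: attacked by Qf8; h7: attacked by Ng5; g8: attacked by Ph7.
Legal moves for Black: none.
In check with no legal moves → checkmate.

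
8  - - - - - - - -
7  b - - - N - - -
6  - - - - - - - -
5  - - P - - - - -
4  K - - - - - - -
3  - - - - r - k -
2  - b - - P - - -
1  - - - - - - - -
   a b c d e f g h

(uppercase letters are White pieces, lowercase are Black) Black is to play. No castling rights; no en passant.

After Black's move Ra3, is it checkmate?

After Ra3: white king on a4; in check: yes, from the black rook on a3.
White has 2 legal replies: Kb5, Kb4.
In check but a legal move exists → not checkmate.

no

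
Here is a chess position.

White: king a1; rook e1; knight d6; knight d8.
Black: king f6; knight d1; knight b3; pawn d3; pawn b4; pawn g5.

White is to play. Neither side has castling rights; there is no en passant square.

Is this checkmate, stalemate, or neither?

White to move; white king on a1.
In check: yes, from the black knight on b3.
King squares — b1: available; a2: available; b2: attacked by Nd1.
Legal moves for White: Ka2, Kb1.
White is in check but has 2 legal moves → neither.

neither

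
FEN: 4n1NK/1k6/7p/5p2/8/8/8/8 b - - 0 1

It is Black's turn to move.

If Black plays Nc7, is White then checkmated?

After Nc7: white king on h8; in check: no.
White is not in check, so this cannot be checkmate.

no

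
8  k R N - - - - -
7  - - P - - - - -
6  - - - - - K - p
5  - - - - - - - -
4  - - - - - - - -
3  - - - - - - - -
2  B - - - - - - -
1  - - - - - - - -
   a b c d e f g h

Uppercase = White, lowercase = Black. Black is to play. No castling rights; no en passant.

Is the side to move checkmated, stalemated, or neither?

checkmate

Black to move; black king on a8.
In check: yes, from the white rook on b8.
King squares — a7: attacked by Nc8; b7: attacked by Rb8; b8: attacked by Pc7.
Legal moves for Black: none.
In check with no legal moves → checkmate.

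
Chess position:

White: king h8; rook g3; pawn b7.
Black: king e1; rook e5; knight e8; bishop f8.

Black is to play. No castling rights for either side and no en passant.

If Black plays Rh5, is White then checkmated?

After Rh5: white king on h8; in check: yes, from the black rook on h5.
White has 1 legal reply: Kg8.
In check but a legal move exists → not checkmate.

no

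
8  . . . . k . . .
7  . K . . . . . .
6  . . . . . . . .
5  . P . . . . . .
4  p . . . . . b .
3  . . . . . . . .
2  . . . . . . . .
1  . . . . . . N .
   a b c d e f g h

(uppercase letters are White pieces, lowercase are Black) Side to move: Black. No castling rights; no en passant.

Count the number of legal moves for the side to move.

15

Black to move; king on e8.
In check: no.
Legal moves: Kf8, Kd8, Kf7, Ke7, Kd7, Bc8+, Bd7, Be6, Bh5, Bf5, Bh3, Bf3+, Be2, Bd1, a3.
Count: 15.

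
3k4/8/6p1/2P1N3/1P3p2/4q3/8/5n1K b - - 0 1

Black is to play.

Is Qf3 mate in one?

After Qf3: white king on h1; in check: yes, from the black queen on f3.
White has 2 legal replies: Kg1, Nxf3.
In check but a legal move exists → not checkmate.

no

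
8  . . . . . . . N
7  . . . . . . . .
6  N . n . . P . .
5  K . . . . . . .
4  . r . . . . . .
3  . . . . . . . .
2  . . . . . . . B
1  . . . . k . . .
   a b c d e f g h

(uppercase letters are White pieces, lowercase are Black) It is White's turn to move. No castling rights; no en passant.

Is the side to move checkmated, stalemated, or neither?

checkmate

White to move; white king on a5.
In check: yes, from the black knight on c6.
King squares — a4: attacked by Rb4; b4: attacked by Nc6; b5: attacked by Rb4; a6: own knight; b6: attacked by Rb4.
Legal moves for White: none.
In check with no legal moves → checkmate.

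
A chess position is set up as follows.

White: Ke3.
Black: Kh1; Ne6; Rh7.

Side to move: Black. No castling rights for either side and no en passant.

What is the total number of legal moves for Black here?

Black to move; king on h1.
In check: no.
Legal moves: Rh8, Rg7, Rf7, Re7, Rd7, Rc7, Rb7, Ra7, Rh6, Rh5, Rh4, Rh3+, Rh2, Nf8, Nd8, Ng7, Nc7, Ng5, Nc5, Nf4, Nd4, Kh2, Kg2, Kg1.
Count: 24.

24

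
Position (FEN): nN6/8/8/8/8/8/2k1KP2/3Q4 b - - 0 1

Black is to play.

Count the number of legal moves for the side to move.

2

Black to move; king on c2.
In check: yes, from the white queen on d1.
Legal moves: Kc3, Kb2.
Count: 2.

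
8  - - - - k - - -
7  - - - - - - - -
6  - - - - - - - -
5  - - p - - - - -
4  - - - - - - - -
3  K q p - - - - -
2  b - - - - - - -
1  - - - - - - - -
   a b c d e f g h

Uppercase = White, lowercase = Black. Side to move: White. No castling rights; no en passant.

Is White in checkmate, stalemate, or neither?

checkmate

White to move; white king on a3.
In check: yes, from the black queen on b3.
King squares — a2: attacked by Qb3; b2: attacked by Qb3; b3: attacked by Ba2; a4: attacked by Qb3; b4: attacked by Qb3.
Legal moves for White: none.
In check with no legal moves → checkmate.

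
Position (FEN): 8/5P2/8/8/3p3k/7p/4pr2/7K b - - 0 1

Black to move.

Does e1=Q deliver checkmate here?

yes

After e1=Q: white king on h1; in check: yes, from the black queen on e1.
King squares — g1: attacked by Qe1; g2: attacked by Rf2; h2: attacked by Rf2.
White has no legal moves → checkmate.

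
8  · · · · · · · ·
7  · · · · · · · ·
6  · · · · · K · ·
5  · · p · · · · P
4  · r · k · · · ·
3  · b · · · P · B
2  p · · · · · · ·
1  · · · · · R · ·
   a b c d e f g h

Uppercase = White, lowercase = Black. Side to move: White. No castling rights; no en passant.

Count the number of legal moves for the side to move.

White to move; king on f6.
In check: no.
Legal moves: Kg7, Ke7, Kg6, Kg5, Kf5, Bc8, Bd7, Be6, Bf5, Bg4, Bg2, Rf2, Rh1, Rg1, Re1, Rd1+, Rc1, Rb1, Ra1, h6, f4.
Count: 21.

21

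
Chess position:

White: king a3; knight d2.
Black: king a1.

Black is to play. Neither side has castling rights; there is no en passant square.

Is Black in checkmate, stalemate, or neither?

Black to move; black king on a1.
In check: no.
King squares — b1: attacked by Nd2; a2: attacked by Ka3; b2: attacked by Ka3.
Legal moves for Black: none.
Not in check and no legal moves → stalemate.

stalemate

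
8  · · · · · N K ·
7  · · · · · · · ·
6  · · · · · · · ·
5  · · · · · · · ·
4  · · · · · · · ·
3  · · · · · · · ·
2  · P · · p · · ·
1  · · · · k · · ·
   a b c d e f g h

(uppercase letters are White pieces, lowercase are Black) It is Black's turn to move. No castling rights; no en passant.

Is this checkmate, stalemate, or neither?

Black to move; black king on e1.
In check: no.
Legal moves for Black: Kf2, Kd2, Kf1, Kd1.
Black has 4 legal moves and is not in check → neither.

neither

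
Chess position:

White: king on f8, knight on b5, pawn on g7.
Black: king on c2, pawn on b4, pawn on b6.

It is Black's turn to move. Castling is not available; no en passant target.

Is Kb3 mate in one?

no

After Kb3: white king on f8; in check: no.
White is not in check, so this cannot be checkmate.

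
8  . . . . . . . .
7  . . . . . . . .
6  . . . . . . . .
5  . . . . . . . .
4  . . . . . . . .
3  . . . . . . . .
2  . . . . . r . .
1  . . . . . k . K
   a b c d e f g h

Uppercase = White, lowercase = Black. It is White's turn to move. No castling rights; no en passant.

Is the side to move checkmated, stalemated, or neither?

stalemate

White to move; white king on h1.
In check: no.
King squares — g1: attacked by Kf1; g2: attacked by Kf1; h2: attacked by Rf2.
Legal moves for White: none.
Not in check and no legal moves → stalemate.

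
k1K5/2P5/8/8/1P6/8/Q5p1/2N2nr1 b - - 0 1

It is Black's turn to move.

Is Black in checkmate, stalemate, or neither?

checkmate

Black to move; black king on a8.
In check: yes, from the white queen on a2.
King squares — a7: attacked by Qa2; b7: attacked by Kc8; b8: attacked by Pc7.
Legal moves for Black: none.
In check with no legal moves → checkmate.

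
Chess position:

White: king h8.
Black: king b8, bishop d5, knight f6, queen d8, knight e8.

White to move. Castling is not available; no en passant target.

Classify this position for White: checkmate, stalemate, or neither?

stalemate

White to move; white king on h8.
In check: no.
King squares — g7: attacked by Ne8; h7: attacked by Nf6; g8: attacked by Bd5.
Legal moves for White: none.
Not in check and no legal moves → stalemate.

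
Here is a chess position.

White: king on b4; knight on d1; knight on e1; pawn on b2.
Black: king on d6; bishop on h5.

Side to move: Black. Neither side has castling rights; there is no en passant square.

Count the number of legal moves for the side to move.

14

Black to move; king on d6.
In check: no.
Legal moves: Ke7, Kd7, Kc7, Ke6, Kc6, Ke5, Kd5, Be8, Bf7, Bg6, Bg4, Bf3, Be2, Bxd1.
Count: 14.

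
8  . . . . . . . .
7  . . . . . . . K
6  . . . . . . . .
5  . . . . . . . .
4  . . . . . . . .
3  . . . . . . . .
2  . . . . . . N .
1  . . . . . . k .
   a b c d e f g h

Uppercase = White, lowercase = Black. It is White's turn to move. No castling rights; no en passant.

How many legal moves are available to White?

9

White to move; king on h7.
In check: no.
Legal moves: Kh8, Kg8, Kg7, Kh6, Kg6, Nh4, Nf4, Ne3, Ne1.
Count: 9.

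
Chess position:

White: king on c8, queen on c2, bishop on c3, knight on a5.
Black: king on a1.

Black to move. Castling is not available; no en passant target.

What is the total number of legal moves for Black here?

Black to move; king on a1.
In check: yes, from the white bishop on c3.
Legal moves: none.
Count: 0.

0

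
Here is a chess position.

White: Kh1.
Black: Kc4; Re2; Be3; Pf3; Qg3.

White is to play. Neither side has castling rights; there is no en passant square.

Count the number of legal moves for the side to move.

White to move; king on h1.
In check: no.
Legal moves: none.
Count: 0.

0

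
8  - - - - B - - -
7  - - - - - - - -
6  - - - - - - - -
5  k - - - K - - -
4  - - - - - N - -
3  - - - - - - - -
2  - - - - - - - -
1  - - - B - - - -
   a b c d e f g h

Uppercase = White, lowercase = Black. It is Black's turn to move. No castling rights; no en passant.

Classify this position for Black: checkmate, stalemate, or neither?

Black to move; black king on a5.
In check: no.
Legal moves for Black: Kb6, Ka6, Kb4.
Black has 3 legal moves and is not in check → neither.

neither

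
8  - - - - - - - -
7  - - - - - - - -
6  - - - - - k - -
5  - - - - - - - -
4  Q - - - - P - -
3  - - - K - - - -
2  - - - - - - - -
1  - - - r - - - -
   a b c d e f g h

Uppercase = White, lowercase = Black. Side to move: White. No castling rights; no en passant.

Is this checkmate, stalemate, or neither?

White to move; white king on d3.
In check: yes, from the black rook on d1.
Legal moves for White: Ke4, Kc4, Ke3, Kc3, Ke2, Kc2, Qxd1.
White is in check but has 7 legal moves → neither.

neither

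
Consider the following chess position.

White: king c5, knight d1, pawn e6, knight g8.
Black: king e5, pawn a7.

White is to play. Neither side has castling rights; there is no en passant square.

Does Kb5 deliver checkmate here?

no

After Kb5: black king on e5; in check: no.
Black is not in check, so this cannot be checkmate.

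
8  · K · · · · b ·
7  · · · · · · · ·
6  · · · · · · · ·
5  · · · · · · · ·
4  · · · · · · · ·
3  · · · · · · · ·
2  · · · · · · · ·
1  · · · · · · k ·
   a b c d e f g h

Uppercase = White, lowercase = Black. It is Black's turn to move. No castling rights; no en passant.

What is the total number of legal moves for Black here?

Black to move; king on g1.
In check: no.
Legal moves: Bh7, Bf7, Be6, Bd5, Bc4, Bb3, Ba2, Kh2, Kg2, Kf2, Kh1, Kf1.
Count: 12.

12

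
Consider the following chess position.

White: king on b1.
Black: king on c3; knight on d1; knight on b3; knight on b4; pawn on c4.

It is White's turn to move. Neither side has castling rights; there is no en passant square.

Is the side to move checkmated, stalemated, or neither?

stalemate

White to move; white king on b1.
In check: no.
King squares — a1: attacked by Nb3; c1: attacked by Nb3; a2: attacked by Nb4; b2: attacked by Nd1; c2: attacked by Kc3.
Legal moves for White: none.
Not in check and no legal moves → stalemate.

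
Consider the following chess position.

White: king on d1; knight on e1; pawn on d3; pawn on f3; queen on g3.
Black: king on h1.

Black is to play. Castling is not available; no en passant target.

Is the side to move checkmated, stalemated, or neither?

stalemate

Black to move; black king on h1.
In check: no.
King squares — g1: attacked by Qg3; g2: attacked by Ne1; h2: attacked by Qg3.
Legal moves for Black: none.
Not in check and no legal moves → stalemate.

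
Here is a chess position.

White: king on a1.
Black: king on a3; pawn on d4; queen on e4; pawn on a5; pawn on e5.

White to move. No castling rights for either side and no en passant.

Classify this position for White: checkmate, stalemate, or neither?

stalemate

White to move; white king on a1.
In check: no.
King squares — b1: attacked by Qe4; a2: attacked by Ka3; b2: attacked by Ka3.
Legal moves for White: none.
Not in check and no legal moves → stalemate.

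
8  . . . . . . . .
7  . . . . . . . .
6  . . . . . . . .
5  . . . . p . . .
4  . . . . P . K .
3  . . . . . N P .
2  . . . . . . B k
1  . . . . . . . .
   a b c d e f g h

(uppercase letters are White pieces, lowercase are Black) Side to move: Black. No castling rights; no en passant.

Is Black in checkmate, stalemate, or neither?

neither

Black to move; black king on h2.
In check: yes, from the white knight on f3.
Legal moves for Black: Kxg2.
Black is in check but has 1 legal move → neither.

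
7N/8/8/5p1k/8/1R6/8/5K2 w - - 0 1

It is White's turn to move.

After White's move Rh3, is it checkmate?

After Rh3: black king on h5; in check: yes, from the white rook on h3.
Black has 2 legal replies: Kg5, Kg4.
In check but a legal move exists → not checkmate.

no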